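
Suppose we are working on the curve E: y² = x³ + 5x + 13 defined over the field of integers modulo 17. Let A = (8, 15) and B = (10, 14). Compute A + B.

(12, 4)

(8, 15) + (10, 14). λ = (14 - 15)/(10 - 8) ≡ 16/2 mod 17. 2⁻¹ ≡ 9 (mod 17) since 2·9 = 18 ≡ 1, so λ ≡ 8.
  x = λ² - 8 - 10 = 64 - 18 ≡ 12; y = λ·(8 - 12) - 15 ≡ 4. → (12, 4)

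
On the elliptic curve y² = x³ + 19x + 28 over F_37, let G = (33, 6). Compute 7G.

Repeated addition: build up to 7G.
2G: tangent at (33, 6): λ = (3·33² + 19)/(2·6) ≡ 30/12. 12⁻¹ ≡ 34 (mod 37), so λ ≡ 30·34 ≡ 21.
  x = λ² - 33 - 33 = 441 - 66 ≡ 5; y = λ·(33 - 5) - 6 ≡ 27. → (5, 27)
3G: (5, 27) + (33, 6). λ = (6 - 27)/(33 - 5) ≡ 16/28 mod 37. 28⁻¹ ≡ 4 (mod 37), so λ ≡ 27.
  x = λ² - 5 - 33 = 729 - 38 ≡ 25; y = λ·(5 - 25) - 27 ≡ 25. → (25, 25)
4G: (25, 25) + (33, 6). λ = (6 - 25)/(33 - 25) ≡ 18/8 mod 37. 8⁻¹ ≡ 14 (mod 37), so λ ≡ 30.
  x = λ² - 25 - 33 = 900 - 58 ≡ 28; y = λ·(25 - 28) - 25 ≡ 33. → (28, 33)
5G: (28, 33) + (33, 6). λ = (6 - 33)/(33 - 28) ≡ 10/5 mod 37. 5⁻¹ ≡ 15 (mod 37), so λ ≡ 2.
  x = λ² - 28 - 33 = 4 - 61 ≡ 17; y = λ·(28 - 17) - 33 ≡ 26. → (17, 26)
6G: (17, 26) + (33, 6). λ = (6 - 26)/(33 - 17) ≡ 17/16 mod 37. 16⁻¹ ≡ 7 (mod 37), so λ ≡ 8.
  x = λ² - 17 - 33 = 64 - 50 ≡ 14; y = λ·(17 - 14) - 26 ≡ 35. → (14, 35)
7G: (14, 35) + (33, 6). λ = (6 - 35)/(33 - 14) ≡ 8/19 mod 37. 19⁻¹ ≡ 2 (mod 37), so λ ≡ 16.
  x = λ² - 14 - 33 = 256 - 47 ≡ 24; y = λ·(14 - 24) - 35 ≡ 27. → (24, 27)

(24, 27)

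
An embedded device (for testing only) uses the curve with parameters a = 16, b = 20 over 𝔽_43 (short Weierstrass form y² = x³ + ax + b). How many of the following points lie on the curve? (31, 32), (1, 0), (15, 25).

(31, 32): 32² ≡ 35, rhs ≡ 35 → on.
(1, 0): 0² ≡ 0, rhs ≡ 37 → off.
(15, 25): 25² ≡ 23, rhs ≡ 23 → on.

2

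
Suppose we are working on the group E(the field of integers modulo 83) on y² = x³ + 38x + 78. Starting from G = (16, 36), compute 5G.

(19, 43)

Double-and-add on 5 = (101)₂. Start with G = (16, 36) for the leading 1-bit.
double: tangent at (16, 36): λ = (3·16² + 38)/(2·36) ≡ 59/72. 72⁻¹ ≡ 15 (mod 83), so λ ≡ 59·15 ≡ 55.
  x = λ² - 16 - 16 = 3025 - 32 ≡ 5; y = λ·(16 - 5) - 36 ≡ 71. → (5, 71)
double: tangent at (5, 71): λ = (3·5² + 38)/(2·71) ≡ 30/59. 59⁻¹ ≡ 38 (mod 83), so λ ≡ 30·38 ≡ 61.
  x = λ² - 5 - 5 = 3721 - 10 ≡ 59; y = λ·(5 - 59) - 71 ≡ 38. → (59, 38)
add G: (59, 38) + (16, 36). λ = (36 - 38)/(16 - 59) ≡ 81/40 mod 83. 40⁻¹ ≡ 27 (mod 83) since 40·27 = 1080 ≡ 1, so λ ≡ 29.
  x = λ² - 59 - 16 = 841 - 75 ≡ 19; y = λ·(59 - 19) - 38 ≡ 43. → (19, 43)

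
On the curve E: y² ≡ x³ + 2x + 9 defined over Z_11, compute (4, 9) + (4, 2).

O

The two points share x = 4 and their y-coordinates satisfy 9 + 2 ≡ 0 (mod 11), so they are inverses. Their sum is ∞.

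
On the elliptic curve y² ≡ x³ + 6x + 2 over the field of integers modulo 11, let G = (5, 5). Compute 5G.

Repeated addition: build up to 5G.
2G: tangent at (5, 5): λ = (3·5² + 6)/(2·5) ≡ 4/10. 10⁻¹ ≡ 10 (mod 11) since 10·10 = 100 ≡ 1, so λ ≡ 4·10 ≡ 7.
  x = λ² - 5 - 5 = 49 - 10 ≡ 6; y = λ·(5 - 6) - 5 ≡ 10. → (6, 10)
3G: (6, 10) + (5, 5). λ = (5 - 10)/(5 - 6) ≡ 6/10 mod 11. 10⁻¹ ≡ 10 (mod 11) since 10·10 = 100 ≡ 1, so λ ≡ 5.
  x = λ² - 6 - 5 = 25 - 11 ≡ 3; y = λ·(6 - 3) - 10 ≡ 5. → (3, 5)
4G: (3, 5) + (5, 5). λ = (5 - 5)/(5 - 3) ≡ 0/2 mod 11. 2⁻¹ ≡ 6 (mod 11), so λ ≡ 0.
  x = λ² - 3 - 5 = 0 - 8 ≡ 3; y = λ·(3 - 3) - 5 ≡ 6. → (3, 6)
5G: (3, 6) + (5, 5). λ = (5 - 6)/(5 - 3) ≡ 10/2 mod 11. 2⁻¹ ≡ 6 (mod 11), so λ ≡ 5.
  x = λ² - 3 - 5 = 25 - 8 ≡ 6; y = λ·(3 - 6) - 6 ≡ 1. → (6, 1)

(6, 1)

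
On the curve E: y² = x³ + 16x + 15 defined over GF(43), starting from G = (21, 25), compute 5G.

Repeated addition: build up to 5G.
2G: tangent at (21, 25): λ = (3·21² + 16)/(2·25) ≡ 6/7. 7⁻¹ ≡ 37 (mod 43), so λ ≡ 6·37 ≡ 7.
  x = λ² - 21 - 21 = 49 - 42 ≡ 7; y = λ·(21 - 7) - 25 ≡ 30. → (7, 30)
3G: (7, 30) + (21, 25). λ = (25 - 30)/(21 - 7) ≡ 38/14 mod 43. 14⁻¹ ≡ 40 (mod 43) since 14·40 = 560 ≡ 1, so λ ≡ 15.
  x = λ² - 7 - 21 = 225 - 28 ≡ 25; y = λ·(7 - 25) - 30 ≡ 1. → (25, 1)
4G: (25, 1) + (21, 25). λ = (25 - 1)/(21 - 25) ≡ 24/39 mod 43. 39⁻¹ ≡ 32 (mod 43) since 39·32 = 1248 ≡ 1, so λ ≡ 37.
  x = λ² - 25 - 21 = 1369 - 46 ≡ 33; y = λ·(25 - 33) - 1 ≡ 4. → (33, 4)
5G: (33, 4) + (21, 25). λ = (25 - 4)/(21 - 33) ≡ 21/31 mod 43. 31⁻¹ ≡ 25 (mod 43) since 31·25 = 775 ≡ 1, so λ ≡ 9.
  x = λ² - 33 - 21 = 81 - 54 ≡ 27; y = λ·(33 - 27) - 4 ≡ 7. → (27, 7)

(27, 7)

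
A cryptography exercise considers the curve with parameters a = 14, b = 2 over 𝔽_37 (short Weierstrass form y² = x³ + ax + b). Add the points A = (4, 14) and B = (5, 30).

(4, 14) + (5, 30). λ = (30 - 14)/(5 - 4) ≡ 16/1 mod 37. 1⁻¹ ≡ 1 (mod 37) since 1·1 = 1 ≡ 1, so λ ≡ 16.
  x = λ² - 4 - 5 = 256 - 9 ≡ 25; y = λ·(4 - 25) - 14 ≡ 20. → (25, 20)

(25, 20)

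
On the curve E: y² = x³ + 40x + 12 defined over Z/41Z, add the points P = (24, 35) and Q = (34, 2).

(24, 35) + (34, 2). λ = (2 - 35)/(34 - 24) ≡ 8/10 mod 41. 10⁻¹ ≡ 37 (mod 41), so λ ≡ 9.
  x = λ² - 24 - 34 = 81 - 58 ≡ 23; y = λ·(24 - 23) - 35 ≡ 15. → (23, 15)

(23, 15)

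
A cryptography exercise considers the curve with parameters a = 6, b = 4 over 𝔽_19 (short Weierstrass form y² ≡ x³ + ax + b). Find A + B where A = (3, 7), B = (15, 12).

(5, 8)

(3, 7) + (15, 12). λ = (12 - 7)/(15 - 3) ≡ 5/12 mod 19. 12⁻¹ ≡ 8 (mod 19), so λ ≡ 2.
  x = λ² - 3 - 15 = 4 - 18 ≡ 5; y = λ·(3 - 5) - 7 ≡ 8. → (5, 8)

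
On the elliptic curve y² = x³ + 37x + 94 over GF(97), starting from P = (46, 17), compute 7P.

(33, 95)

Double-and-add on 7 = (111)₂. Start with P = (46, 17) for the leading 1-bit.
double: tangent at (46, 17): λ = (3·46² + 37)/(2·17) ≡ 80/34. 34⁻¹ ≡ 20 (mod 97), so λ ≡ 80·20 ≡ 48.
  x = λ² - 46 - 46 = 2304 - 92 ≡ 78; y = λ·(46 - 78) - 17 ≡ 96. → (78, 96)
add P: (78, 96) + (46, 17). λ = (17 - 96)/(46 - 78) ≡ 18/65 mod 97. 65⁻¹ ≡ 3 (mod 97), so λ ≡ 54.
  x = λ² - 78 - 46 = 2916 - 124 ≡ 76; y = λ·(78 - 76) - 96 ≡ 12. → (76, 12)
double: tangent at (76, 12): λ = (3·76² + 37)/(2·12) ≡ 2/24. 24⁻¹ ≡ 93 (mod 97) since 24·93 = 2232 ≡ 1, so λ ≡ 2·93 ≡ 89.
  x = λ² - 76 - 76 = 7921 - 152 ≡ 9; y = λ·(76 - 9) - 12 ≡ 34. → (9, 34)
add P: (9, 34) + (46, 17). λ = (17 - 34)/(46 - 9) ≡ 80/37 mod 97. 37⁻¹ ≡ 21 (mod 97), so λ ≡ 31.
  x = λ² - 9 - 46 = 961 - 55 ≡ 33; y = λ·(9 - 33) - 34 ≡ 95. → (33, 95)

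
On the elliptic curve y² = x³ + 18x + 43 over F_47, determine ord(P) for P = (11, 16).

5

2P: tangent at (11, 16): λ = (3·11² + 18)/(2·16) ≡ 5/32. 32⁻¹ ≡ 25 (mod 47) since 32·25 = 800 ≡ 1, so λ ≡ 5·25 ≡ 31.
  x = λ² - 11 - 11 = 961 - 22 ≡ 46; y = λ·(11 - 46) - 16 ≡ 27. → (46, 27)
3P: (46, 27) + (11, 16). λ = (16 - 27)/(11 - 46) ≡ 36/12 mod 47. 12⁻¹ ≡ 4 (mod 47), so λ ≡ 3.
  x = λ² - 46 - 11 = 9 - 57 ≡ 46; y = λ·(46 - 46) - 27 ≡ 20. → (46, 20)
4P: (46, 20) + (11, 16). λ = (16 - 20)/(11 - 46) ≡ 43/12 mod 47. 12⁻¹ ≡ 4 (mod 47) since 12·4 = 48 ≡ 1, so λ ≡ 31.
  x = λ² - 46 - 11 = 961 - 57 ≡ 11; y = λ·(46 - 11) - 20 ≡ 31. → (11, 31)
5P: (11, 31) + (11, 16): same x and y₁ ≡ -y₂, so the sum is the point at infinity.
5P = the point at infinity, so the order is 5.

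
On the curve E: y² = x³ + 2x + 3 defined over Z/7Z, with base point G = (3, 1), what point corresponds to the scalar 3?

Repeated addition: build up to 3G.
2G: tangent at (3, 1): λ = (3·3² + 2)/(2·1) ≡ 1/2. 2⁻¹ ≡ 4 (mod 7), so λ ≡ 1·4 ≡ 4.
  x = λ² - 3 - 3 = 16 - 6 ≡ 3; y = λ·(3 - 3) - 1 ≡ 6. → (3, 6)
3G: (3, 6) + (3, 1): same x and y₁ ≡ -y₂, so the sum is 𝒪.

O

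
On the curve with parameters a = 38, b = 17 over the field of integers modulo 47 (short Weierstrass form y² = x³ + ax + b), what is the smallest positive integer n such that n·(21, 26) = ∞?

2P: tangent at (21, 26): λ = (3·21² + 38)/(2·26) ≡ 45/5. 5⁻¹ ≡ 19 (mod 47), so λ ≡ 45·19 ≡ 9.
  x = λ² - 21 - 21 = 81 - 42 ≡ 39; y = λ·(21 - 39) - 26 ≡ 0. → (39, 0)
3P: (39, 0) + (21, 26). λ = (26 - 0)/(21 - 39) ≡ 26/29 mod 47. 29⁻¹ ≡ 13 (mod 47), so λ ≡ 9.
  x = λ² - 39 - 21 = 81 - 60 ≡ 21; y = λ·(39 - 21) - 0 ≡ 21. → (21, 21)
4P: (21, 21) + (21, 26): same x and y₁ ≡ -y₂, so the sum is ∞.
4P = ∞, so the order is 4.

4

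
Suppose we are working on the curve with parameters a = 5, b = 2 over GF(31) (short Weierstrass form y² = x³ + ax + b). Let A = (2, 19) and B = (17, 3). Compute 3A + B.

First 3A:
Repeated addition: build up to 3A.
2A: tangent at (2, 19): λ = (3·2² + 5)/(2·19) ≡ 17/7. 7⁻¹ ≡ 9 (mod 31), so λ ≡ 17·9 ≡ 29.
  x = λ² - 2 - 2 = 841 - 4 ≡ 0; y = λ·(2 - 0) - 19 ≡ 8. → (0, 8)
3A: (0, 8) + (2, 19). λ = (19 - 8)/(2 - 0) ≡ 11/2 mod 31. 2⁻¹ ≡ 16 (mod 31) since 2·16 = 32 ≡ 1, so λ ≡ 21.
  x = λ² - 0 - 2 = 441 - 2 ≡ 5; y = λ·(0 - 5) - 8 ≡ 11. → (5, 11)
3A = (5, 11).
Finally 3A + B:
(5, 11) + (17, 3). λ = (3 - 11)/(17 - 5) ≡ 23/12 mod 31. 12⁻¹ ≡ 13 (mod 31), so λ ≡ 20.
  x = λ² - 5 - 17 = 400 - 22 ≡ 6; y = λ·(5 - 6) - 11 ≡ 0. → (6, 0)

(6, 0)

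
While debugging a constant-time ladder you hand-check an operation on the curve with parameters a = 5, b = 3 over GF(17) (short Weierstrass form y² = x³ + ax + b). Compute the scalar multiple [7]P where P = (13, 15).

O

Double-and-add on 7 = (111)₂. Start with P = (13, 15) for the leading 1-bit.
double: tangent at (13, 15): λ = (3·13² + 5)/(2·15) ≡ 2/13. 13⁻¹ ≡ 4 (mod 17), so λ ≡ 2·4 ≡ 8.
  x = λ² - 13 - 13 = 64 - 26 ≡ 4; y = λ·(13 - 4) - 15 ≡ 6. → (4, 6)
add P: (4, 6) + (13, 15). λ = (15 - 6)/(13 - 4) ≡ 9/9 mod 17. 9⁻¹ ≡ 2 (mod 17), so λ ≡ 1.
  x = λ² - 4 - 13 = 1 - 17 ≡ 1; y = λ·(4 - 1) - 6 ≡ 14. → (1, 14)
double: tangent at (1, 14): λ = (3·1² + 5)/(2·14) ≡ 8/11. 11⁻¹ ≡ 14 (mod 17), so λ ≡ 8·14 ≡ 10.
  x = λ² - 1 - 1 = 100 - 2 ≡ 13; y = λ·(1 - 13) - 14 ≡ 2. → (13, 2)
add P: (13, 2) + (13, 15): same x and y₁ ≡ -y₂, so the sum is O.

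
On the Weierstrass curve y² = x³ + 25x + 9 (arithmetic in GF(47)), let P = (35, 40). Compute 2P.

(4, 19)

tangent at (35, 40): λ = (3·35² + 25)/(2·40) ≡ 34/33. 33⁻¹ ≡ 10 (mod 47), so λ ≡ 34·10 ≡ 11.
  x = λ² - 35 - 35 = 121 - 70 ≡ 4; y = λ·(35 - 4) - 40 ≡ 19. → (4, 19)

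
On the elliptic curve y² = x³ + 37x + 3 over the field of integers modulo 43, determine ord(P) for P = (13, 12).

2P: tangent at (13, 12): λ = (3·13² + 37)/(2·12) ≡ 28/24. 24⁻¹ ≡ 9 (mod 43) since 24·9 = 216 ≡ 1, so λ ≡ 28·9 ≡ 37.
  x = λ² - 13 - 13 = 1369 - 26 ≡ 10; y = λ·(13 - 10) - 12 ≡ 13. → (10, 13)
3P: (10, 13) + (13, 12). λ = (12 - 13)/(13 - 10) ≡ 42/3 mod 43. 3⁻¹ ≡ 29 (mod 43), so λ ≡ 14.
  x = λ² - 10 - 13 = 196 - 23 ≡ 1; y = λ·(10 - 1) - 13 ≡ 27. → (1, 27)
4P: (1, 27) + (13, 12). λ = (12 - 27)/(13 - 1) ≡ 28/12 mod 43. 12⁻¹ ≡ 18 (mod 43) since 12·18 = 216 ≡ 1, so λ ≡ 31.
  x = λ² - 1 - 13 = 961 - 14 ≡ 1; y = λ·(1 - 1) - 27 ≡ 16. → (1, 16)
5P: (1, 16) + (13, 12). λ = (12 - 16)/(13 - 1) ≡ 39/12 mod 43. 12⁻¹ ≡ 18 (mod 43) since 12·18 = 216 ≡ 1, so λ ≡ 14.
  x = λ² - 1 - 13 = 196 - 14 ≡ 10; y = λ·(1 - 10) - 16 ≡ 30. → (10, 30)
6P: (10, 30) + (13, 12). λ = (12 - 30)/(13 - 10) ≡ 25/3 mod 43. 3⁻¹ ≡ 29 (mod 43), so λ ≡ 37.
  x = λ² - 10 - 13 = 1369 - 23 ≡ 13; y = λ·(10 - 13) - 30 ≡ 31. → (13, 31)
7P: (13, 31) + (13, 12): same x and y₁ ≡ -y₂, so the sum is 𝒪.
7P = 𝒪, so the order is 7.

7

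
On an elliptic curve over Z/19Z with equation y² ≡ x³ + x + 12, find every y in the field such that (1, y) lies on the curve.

none

x³ + 1x + 12 = 14 ≡ 14 (mod 19).
14 is a non-residue mod 19; no y exists.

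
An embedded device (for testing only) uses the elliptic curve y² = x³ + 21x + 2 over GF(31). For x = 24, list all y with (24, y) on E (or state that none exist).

15, 16

x³ + 21x + 2 = 14330 ≡ 8 (mod 31).
Square roots of 8 mod 31: 15 and 16 (since 15² = 225 ≡ 8).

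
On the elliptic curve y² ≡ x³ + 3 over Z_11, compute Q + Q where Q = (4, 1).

tangent at (4, 1): λ = (3·4² + 0)/(2·1) ≡ 4/2. 2⁻¹ ≡ 6 (mod 11), so λ ≡ 4·6 ≡ 2.
  x = λ² - 4 - 4 = 4 - 8 ≡ 7; y = λ·(4 - 7) - 1 ≡ 4. → (7, 4)

(7, 4)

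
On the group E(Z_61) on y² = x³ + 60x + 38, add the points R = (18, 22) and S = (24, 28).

(20, 37)

(18, 22) + (24, 28). λ = (28 - 22)/(24 - 18) ≡ 6/6 mod 61. 6⁻¹ ≡ 51 (mod 61), so λ ≡ 1.
  x = λ² - 18 - 24 = 1 - 42 ≡ 20; y = λ·(18 - 20) - 22 ≡ 37. → (20, 37)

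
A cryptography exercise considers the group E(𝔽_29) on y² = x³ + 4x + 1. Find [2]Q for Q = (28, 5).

tangent at (28, 5): λ = (3·28² + 4)/(2·5) ≡ 7/10. 10⁻¹ ≡ 3 (mod 29), so λ ≡ 7·3 ≡ 21.
  x = λ² - 28 - 28 = 441 - 56 ≡ 8; y = λ·(28 - 8) - 5 ≡ 9. → (8, 9)

(8, 9)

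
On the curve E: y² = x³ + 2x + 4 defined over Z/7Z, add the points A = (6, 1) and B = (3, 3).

(6, 1) + (3, 3). λ = (3 - 1)/(3 - 6) ≡ 2/4 mod 7. 4⁻¹ ≡ 2 (mod 7), so λ ≡ 4.
  x = λ² - 6 - 3 = 16 - 9 ≡ 0; y = λ·(6 - 0) - 1 ≡ 2. → (0, 2)

(0, 2)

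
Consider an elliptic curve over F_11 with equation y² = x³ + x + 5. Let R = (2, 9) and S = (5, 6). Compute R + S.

(2, 9) + (5, 6). λ = (6 - 9)/(5 - 2) ≡ 8/3 mod 11. 3⁻¹ ≡ 4 (mod 11), so λ ≡ 10.
  x = λ² - 2 - 5 = 100 - 7 ≡ 5; y = λ·(2 - 5) - 9 ≡ 5. → (5, 5)

(5, 5)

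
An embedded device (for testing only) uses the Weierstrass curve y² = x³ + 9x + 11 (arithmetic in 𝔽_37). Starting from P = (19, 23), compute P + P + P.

Repeated addition: build up to 3P.
2P: tangent at (19, 23): λ = (3·19² + 9)/(2·23) ≡ 19/9. 9⁻¹ ≡ 33 (mod 37), so λ ≡ 19·33 ≡ 35.
  x = λ² - 19 - 19 = 1225 - 38 ≡ 3; y = λ·(19 - 3) - 23 ≡ 19. → (3, 19)
3P: (3, 19) + (19, 23). λ = (23 - 19)/(19 - 3) ≡ 4/16 mod 37. 16⁻¹ ≡ 7 (mod 37) since 16·7 = 112 ≡ 1, so λ ≡ 28.
  x = λ² - 3 - 19 = 784 - 22 ≡ 22; y = λ·(3 - 22) - 19 ≡ 4. → (22, 4)

(22, 4)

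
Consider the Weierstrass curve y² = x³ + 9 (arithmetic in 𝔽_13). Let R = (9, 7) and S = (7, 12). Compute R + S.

(9, 7) + (7, 12). λ = (12 - 7)/(7 - 9) ≡ 5/11 mod 13. 11⁻¹ ≡ 6 (mod 13) since 11·6 = 66 ≡ 1, so λ ≡ 4.
  x = λ² - 9 - 7 = 16 - 16 ≡ 0; y = λ·(9 - 0) - 7 ≡ 3. → (0, 3)

(0, 3)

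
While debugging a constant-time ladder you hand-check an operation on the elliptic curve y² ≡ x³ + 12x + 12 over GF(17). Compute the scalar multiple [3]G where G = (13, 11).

Repeated addition: build up to 3G.
2G: tangent at (13, 11): λ = (3·13² + 12)/(2·11) ≡ 9/5. 5⁻¹ ≡ 7 (mod 17) since 5·7 = 35 ≡ 1, so λ ≡ 9·7 ≡ 12.
  x = λ² - 13 - 13 = 144 - 26 ≡ 16; y = λ·(13 - 16) - 11 ≡ 4. → (16, 4)
3G: (16, 4) + (13, 11). λ = (11 - 4)/(13 - 16) ≡ 7/14 mod 17. 14⁻¹ ≡ 11 (mod 17), so λ ≡ 9.
  x = λ² - 16 - 13 = 81 - 29 ≡ 1; y = λ·(16 - 1) - 4 ≡ 12. → (1, 12)

(1, 12)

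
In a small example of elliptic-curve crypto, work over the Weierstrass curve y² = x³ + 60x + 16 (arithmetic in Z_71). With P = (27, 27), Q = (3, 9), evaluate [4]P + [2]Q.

(3, 9)

First 4P:
Double-and-add on 4 = (100)₂. Start with P = (27, 27) for the leading 1-bit.
double: tangent at (27, 27): λ = (3·27² + 60)/(2·27) ≡ 46/54. 54⁻¹ ≡ 25 (mod 71), so λ ≡ 46·25 ≡ 14.
  x = λ² - 27 - 27 = 196 - 54 ≡ 0; y = λ·(27 - 0) - 27 ≡ 67. → (0, 67)
double: tangent at (0, 67): λ = (3·0² + 60)/(2·67) ≡ 60/63. 63⁻¹ ≡ 62 (mod 71), so λ ≡ 60·62 ≡ 28.
  x = λ² - 0 - 0 = 784 - 0 ≡ 3; y = λ·(0 - 3) - 67 ≡ 62. → (3, 62)
4P = (3, 62).
Next 2Q:
Repeated addition: build up to 2Q.
2Q: tangent at (3, 9): λ = (3·3² + 60)/(2·9) ≡ 16/18. 18⁻¹ ≡ 4 (mod 71), so λ ≡ 16·4 ≡ 64.
  x = λ² - 3 - 3 = 4096 - 6 ≡ 43; y = λ·(3 - 43) - 9 ≡ 58. → (43, 58)
2Q = (43, 58).
Finally 4P + 2Q:
(3, 62) + (43, 58). λ = (58 - 62)/(43 - 3) ≡ 67/40 mod 71. 40⁻¹ ≡ 16 (mod 71) since 40·16 = 640 ≡ 1, so λ ≡ 7.
  x = λ² - 3 - 43 = 49 - 46 ≡ 3; y = λ·(3 - 3) - 62 ≡ 9. → (3, 9)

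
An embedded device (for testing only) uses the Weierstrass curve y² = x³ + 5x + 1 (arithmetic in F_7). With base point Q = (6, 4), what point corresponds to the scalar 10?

Repeated addition: build up to 10Q.
2Q: tangent at (6, 4): λ = (3·6² + 5)/(2·4) ≡ 1/1. 1⁻¹ ≡ 1 (mod 7), so λ ≡ 1·1 ≡ 1.
  x = λ² - 6 - 6 = 1 - 12 ≡ 3; y = λ·(6 - 3) - 4 ≡ 6. → (3, 6)
3Q: (3, 6) + (6, 4). λ = (4 - 6)/(6 - 3) ≡ 5/3 mod 7. 3⁻¹ ≡ 5 (mod 7) since 3·5 = 15 ≡ 1, so λ ≡ 4.
  x = λ² - 3 - 6 = 16 - 9 ≡ 0; y = λ·(3 - 0) - 6 ≡ 6. → (0, 6)
4Q: (0, 6) + (6, 4). λ = (4 - 6)/(6 - 0) ≡ 5/6 mod 7. 6⁻¹ ≡ 6 (mod 7) since 6·6 = 36 ≡ 1, so λ ≡ 2.
  x = λ² - 0 - 6 = 4 - 6 ≡ 5; y = λ·(0 - 5) - 6 ≡ 5. → (5, 5)
5Q: (5, 5) + (6, 4). λ = (4 - 5)/(6 - 5) ≡ 6/1 mod 7. 1⁻¹ ≡ 1 (mod 7) since 1·1 = 1 ≡ 1, so λ ≡ 6.
  x = λ² - 5 - 6 = 36 - 11 ≡ 4; y = λ·(5 - 4) - 5 ≡ 1. → (4, 1)
6Q: (4, 1) + (6, 4). λ = (4 - 1)/(6 - 4) ≡ 3/2 mod 7. 2⁻¹ ≡ 4 (mod 7), so λ ≡ 5.
  x = λ² - 4 - 6 = 25 - 10 ≡ 1; y = λ·(4 - 1) - 1 ≡ 0. → (1, 0)
7Q: (1, 0) + (6, 4). λ = (4 - 0)/(6 - 1) ≡ 4/5 mod 7. 5⁻¹ ≡ 3 (mod 7) since 5·3 = 15 ≡ 1, so λ ≡ 5.
  x = λ² - 1 - 6 = 25 - 7 ≡ 4; y = λ·(1 - 4) - 0 ≡ 6. → (4, 6)
8Q: (4, 6) + (6, 4). λ = (4 - 6)/(6 - 4) ≡ 5/2 mod 7. 2⁻¹ ≡ 4 (mod 7) since 2·4 = 8 ≡ 1, so λ ≡ 6.
  x = λ² - 4 - 6 = 36 - 10 ≡ 5; y = λ·(4 - 5) - 6 ≡ 2. → (5, 2)
9Q: (5, 2) + (6, 4). λ = (4 - 2)/(6 - 5) ≡ 2/1 mod 7. 1⁻¹ ≡ 1 (mod 7), so λ ≡ 2.
  x = λ² - 5 - 6 = 4 - 11 ≡ 0; y = λ·(5 - 0) - 2 ≡ 1. → (0, 1)
10Q: (0, 1) + (6, 4). λ = (4 - 1)/(6 - 0) ≡ 3/6 mod 7. 6⁻¹ ≡ 6 (mod 7), so λ ≡ 4.
  x = λ² - 0 - 6 = 16 - 6 ≡ 3; y = λ·(0 - 3) - 1 ≡ 1. → (3, 1)

(3, 1)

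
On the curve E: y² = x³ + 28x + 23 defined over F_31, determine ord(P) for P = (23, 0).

2

2P: (23, 0) + (23, 0): same x and y₁ ≡ -y₂, so the sum is O.
2P = O, so the order is 2.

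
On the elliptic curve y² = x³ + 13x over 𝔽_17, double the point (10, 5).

tangent at (10, 5): λ = (3·10² + 13)/(2·5) ≡ 7/10. 10⁻¹ ≡ 12 (mod 17), so λ ≡ 7·12 ≡ 16.
  x = λ² - 10 - 10 = 256 - 20 ≡ 15; y = λ·(10 - 15) - 5 ≡ 0. → (15, 0)

(15, 0)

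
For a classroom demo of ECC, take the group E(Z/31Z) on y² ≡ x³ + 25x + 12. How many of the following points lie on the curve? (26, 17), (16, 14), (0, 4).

1

(26, 17): 17² ≡ 10, rhs ≡ 10 → on.
(16, 14): 14² ≡ 10, rhs ≡ 13 → off.
(0, 4): 4² ≡ 16, rhs ≡ 12 → off.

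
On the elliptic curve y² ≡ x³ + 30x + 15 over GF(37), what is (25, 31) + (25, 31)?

tangent at (25, 31): λ = (3·25² + 30)/(2·31) ≡ 18/25. 25⁻¹ ≡ 3 (mod 37), so λ ≡ 18·3 ≡ 17.
  x = λ² - 25 - 25 = 289 - 50 ≡ 17; y = λ·(25 - 17) - 31 ≡ 31. → (17, 31)

(17, 31)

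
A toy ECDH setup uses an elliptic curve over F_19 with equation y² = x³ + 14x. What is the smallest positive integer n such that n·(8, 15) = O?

2P: tangent at (8, 15): λ = (3·8² + 14)/(2·15) ≡ 16/11. 11⁻¹ ≡ 7 (mod 19), so λ ≡ 16·7 ≡ 17.
  x = λ² - 8 - 8 = 289 - 16 ≡ 7; y = λ·(8 - 7) - 15 ≡ 2. → (7, 2)
3P: (7, 2) + (8, 15). λ = (15 - 2)/(8 - 7) ≡ 13/1 mod 19. 1⁻¹ ≡ 1 (mod 19), so λ ≡ 13.
  x = λ² - 7 - 8 = 169 - 15 ≡ 2; y = λ·(7 - 2) - 2 ≡ 6. → (2, 6)
4P: (2, 6) + (8, 15). λ = (15 - 6)/(8 - 2) ≡ 9/6 mod 19. 6⁻¹ ≡ 16 (mod 19) since 6·16 = 96 ≡ 1, so λ ≡ 11.
  x = λ² - 2 - 8 = 121 - 10 ≡ 16; y = λ·(2 - 16) - 6 ≡ 11. → (16, 11)
5P: (16, 11) + (8, 15). λ = (15 - 11)/(8 - 16) ≡ 4/11 mod 19. 11⁻¹ ≡ 7 (mod 19) since 11·7 = 77 ≡ 1, so λ ≡ 9.
  x = λ² - 16 - 8 = 81 - 24 ≡ 0; y = λ·(16 - 0) - 11 ≡ 0. → (0, 0)
6P: (0, 0) + (8, 15). λ = (15 - 0)/(8 - 0) ≡ 15/8 mod 19. 8⁻¹ ≡ 12 (mod 19), so λ ≡ 9.
  x = λ² - 0 - 8 = 81 - 8 ≡ 16; y = λ·(0 - 16) - 0 ≡ 8. → (16, 8)
7P: (16, 8) + (8, 15). λ = (15 - 8)/(8 - 16) ≡ 7/11 mod 19. 11⁻¹ ≡ 7 (mod 19), so λ ≡ 11.
  x = λ² - 16 - 8 = 121 - 24 ≡ 2; y = λ·(16 - 2) - 8 ≡ 13. → (2, 13)
8P: (2, 13) + (8, 15). λ = (15 - 13)/(8 - 2) ≡ 2/6 mod 19. 6⁻¹ ≡ 16 (mod 19) since 6·16 = 96 ≡ 1, so λ ≡ 13.
  x = λ² - 2 - 8 = 169 - 10 ≡ 7; y = λ·(2 - 7) - 13 ≡ 17. → (7, 17)
9P: (7, 17) + (8, 15). λ = (15 - 17)/(8 - 7) ≡ 17/1 mod 19. 1⁻¹ ≡ 1 (mod 19) since 1·1 = 1 ≡ 1, so λ ≡ 17.
  x = λ² - 7 - 8 = 289 - 15 ≡ 8; y = λ·(7 - 8) - 17 ≡ 4. → (8, 4)
10P: (8, 4) + (8, 15): same x and y₁ ≡ -y₂, so the sum is O.
10P = O, so the order is 10.

10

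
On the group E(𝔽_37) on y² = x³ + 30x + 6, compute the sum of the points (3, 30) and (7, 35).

(3, 30) + (7, 35). λ = (35 - 30)/(7 - 3) ≡ 5/4 mod 37. 4⁻¹ ≡ 28 (mod 37), so λ ≡ 29.
  x = λ² - 3 - 7 = 841 - 10 ≡ 17; y = λ·(3 - 17) - 30 ≡ 8. → (17, 8)

(17, 8)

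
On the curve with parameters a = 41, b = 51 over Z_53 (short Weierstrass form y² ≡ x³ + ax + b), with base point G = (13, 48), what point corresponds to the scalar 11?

(3, 28)

Repeated addition: build up to 11G.
2G: tangent at (13, 48): λ = (3·13² + 41)/(2·48) ≡ 18/43. 43⁻¹ ≡ 37 (mod 53) since 43·37 = 1591 ≡ 1, so λ ≡ 18·37 ≡ 30.
  x = λ² - 13 - 13 = 900 - 26 ≡ 26; y = λ·(13 - 26) - 48 ≡ 39. → (26, 39)
3G: (26, 39) + (13, 48). λ = (48 - 39)/(13 - 26) ≡ 9/40 mod 53. 40⁻¹ ≡ 4 (mod 53), so λ ≡ 36.
  x = λ² - 26 - 13 = 1296 - 39 ≡ 38; y = λ·(26 - 38) - 39 ≡ 6. → (38, 6)
4G: (38, 6) + (13, 48). λ = (48 - 6)/(13 - 38) ≡ 42/28 mod 53. 28⁻¹ ≡ 36 (mod 53), so λ ≡ 28.
  x = λ² - 38 - 13 = 784 - 51 ≡ 44; y = λ·(38 - 44) - 6 ≡ 38. → (44, 38)
5G: (44, 38) + (13, 48). λ = (48 - 38)/(13 - 44) ≡ 10/22 mod 53. 22⁻¹ ≡ 41 (mod 53) since 22·41 = 902 ≡ 1, so λ ≡ 39.
  x = λ² - 44 - 13 = 1521 - 57 ≡ 33; y = λ·(44 - 33) - 38 ≡ 20. → (33, 20)
6G: (33, 20) + (13, 48). λ = (48 - 20)/(13 - 33) ≡ 28/33 mod 53. 33⁻¹ ≡ 45 (mod 53), so λ ≡ 41.
  x = λ² - 33 - 13 = 1681 - 46 ≡ 45; y = λ·(33 - 45) - 20 ≡ 18. → (45, 18)
7G: (45, 18) + (13, 48). λ = (48 - 18)/(13 - 45) ≡ 30/21 mod 53. 21⁻¹ ≡ 48 (mod 53), so λ ≡ 9.
  x = λ² - 45 - 13 = 81 - 58 ≡ 23; y = λ·(45 - 23) - 18 ≡ 21. → (23, 21)
8G: (23, 21) + (13, 48). λ = (48 - 21)/(13 - 23) ≡ 27/43 mod 53. 43⁻¹ ≡ 37 (mod 53) since 43·37 = 1591 ≡ 1, so λ ≡ 45.
  x = λ² - 23 - 13 = 2025 - 36 ≡ 28; y = λ·(23 - 28) - 21 ≡ 19. → (28, 19)
9G: (28, 19) + (13, 48). λ = (48 - 19)/(13 - 28) ≡ 29/38 mod 53. 38⁻¹ ≡ 7 (mod 53), so λ ≡ 44.
  x = λ² - 28 - 13 = 1936 - 41 ≡ 40; y = λ·(28 - 40) - 19 ≡ 36. → (40, 36)
10G: (40, 36) + (13, 48). λ = (48 - 36)/(13 - 40) ≡ 12/26 mod 53. 26⁻¹ ≡ 51 (mod 53), so λ ≡ 29.
  x = λ² - 40 - 13 = 841 - 53 ≡ 46; y = λ·(40 - 46) - 36 ≡ 2. → (46, 2)
11G: (46, 2) + (13, 48). λ = (48 - 2)/(13 - 46) ≡ 46/20 mod 53. 20⁻¹ ≡ 8 (mod 53), so λ ≡ 50.
  x = λ² - 46 - 13 = 2500 - 59 ≡ 3; y = λ·(46 - 3) - 2 ≡ 28. → (3, 28)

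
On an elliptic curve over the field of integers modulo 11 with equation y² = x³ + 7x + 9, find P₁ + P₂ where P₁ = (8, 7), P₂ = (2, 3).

(8, 7) + (2, 3). λ = (3 - 7)/(2 - 8) ≡ 7/5 mod 11. 5⁻¹ ≡ 9 (mod 11) since 5·9 = 45 ≡ 1, so λ ≡ 8.
  x = λ² - 8 - 2 = 64 - 10 ≡ 10; y = λ·(8 - 10) - 7 ≡ 10. → (10, 10)

(10, 10)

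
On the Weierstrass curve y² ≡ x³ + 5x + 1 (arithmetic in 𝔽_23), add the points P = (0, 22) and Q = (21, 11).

(15, 22)

(0, 22) + (21, 11). λ = (11 - 22)/(21 - 0) ≡ 12/21 mod 23. 21⁻¹ ≡ 11 (mod 23) since 21·11 = 231 ≡ 1, so λ ≡ 17.
  x = λ² - 0 - 21 = 289 - 21 ≡ 15; y = λ·(0 - 15) - 22 ≡ 22. → (15, 22)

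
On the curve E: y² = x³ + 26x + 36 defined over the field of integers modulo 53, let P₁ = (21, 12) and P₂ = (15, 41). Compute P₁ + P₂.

(33, 46)

(21, 12) + (15, 41). λ = (41 - 12)/(15 - 21) ≡ 29/47 mod 53. 47⁻¹ ≡ 44 (mod 53), so λ ≡ 4.
  x = λ² - 21 - 15 = 16 - 36 ≡ 33; y = λ·(21 - 33) - 12 ≡ 46. → (33, 46)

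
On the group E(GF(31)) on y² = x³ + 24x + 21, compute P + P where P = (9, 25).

(14, 1)

tangent at (9, 25): λ = (3·9² + 24)/(2·25) ≡ 19/19. 19⁻¹ ≡ 18 (mod 31), so λ ≡ 19·18 ≡ 1.
  x = λ² - 9 - 9 = 1 - 18 ≡ 14; y = λ·(9 - 14) - 25 ≡ 1. → (14, 1)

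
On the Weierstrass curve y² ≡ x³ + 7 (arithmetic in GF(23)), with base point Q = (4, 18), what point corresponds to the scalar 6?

O

Double-and-add on 6 = (110)₂. Start with Q = (4, 18) for the leading 1-bit.
double: tangent at (4, 18): λ = (3·4² + 0)/(2·18) ≡ 2/13. 13⁻¹ ≡ 16 (mod 23), so λ ≡ 2·16 ≡ 9.
  x = λ² - 4 - 4 = 81 - 8 ≡ 4; y = λ·(4 - 4) - 18 ≡ 5. → (4, 5)
add Q: (4, 5) + (4, 18): same x and y₁ ≡ -y₂, so the sum is O.
double: O + O = O (identity).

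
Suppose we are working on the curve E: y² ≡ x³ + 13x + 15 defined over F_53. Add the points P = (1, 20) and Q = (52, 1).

(24, 0)

(1, 20) + (52, 1). λ = (1 - 20)/(52 - 1) ≡ 34/51 mod 53. 51⁻¹ ≡ 26 (mod 53), so λ ≡ 36.
  x = λ² - 1 - 52 = 1296 - 53 ≡ 24; y = λ·(1 - 24) - 20 ≡ 0. → (24, 0)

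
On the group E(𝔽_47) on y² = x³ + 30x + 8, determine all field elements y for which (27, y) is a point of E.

3, 44

x³ + 30x + 8 = 20501 ≡ 9 (mod 47).
Square roots of 9 mod 47: 3 and 44 (since 3² = 9 ≡ 9).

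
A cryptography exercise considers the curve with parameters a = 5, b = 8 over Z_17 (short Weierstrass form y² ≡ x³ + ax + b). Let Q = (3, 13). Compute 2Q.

(10, 15)

tangent at (3, 13): λ = (3·3² + 5)/(2·13) ≡ 15/9. 9⁻¹ ≡ 2 (mod 17) since 9·2 = 18 ≡ 1, so λ ≡ 15·2 ≡ 13.
  x = λ² - 3 - 3 = 169 - 6 ≡ 10; y = λ·(3 - 10) - 13 ≡ 15. → (10, 15)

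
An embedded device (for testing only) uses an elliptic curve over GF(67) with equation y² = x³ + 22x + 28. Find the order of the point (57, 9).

9

2P: tangent at (57, 9): λ = (3·57² + 22)/(2·9) ≡ 54/18. 18⁻¹ ≡ 41 (mod 67), so λ ≡ 54·41 ≡ 3.
  x = λ² - 57 - 57 = 9 - 114 ≡ 29; y = λ·(57 - 29) - 9 ≡ 8. → (29, 8)
3P: (29, 8) + (57, 9). λ = (9 - 8)/(57 - 29) ≡ 1/28 mod 67. 28⁻¹ ≡ 12 (mod 67) since 28·12 = 336 ≡ 1, so λ ≡ 12.
  x = λ² - 29 - 57 = 144 - 86 ≡ 58; y = λ·(29 - 58) - 8 ≡ 46. → (58, 46)
4P: (58, 46) + (57, 9). λ = (9 - 46)/(57 - 58) ≡ 30/66 mod 67. 66⁻¹ ≡ 66 (mod 67) since 66·66 = 4356 ≡ 1, so λ ≡ 37.
  x = λ² - 58 - 57 = 1369 - 115 ≡ 48; y = λ·(58 - 48) - 46 ≡ 56. → (48, 56)
5P: (48, 56) + (57, 9). λ = (9 - 56)/(57 - 48) ≡ 20/9 mod 67. 9⁻¹ ≡ 15 (mod 67) since 9·15 = 135 ≡ 1, so λ ≡ 32.
  x = λ² - 48 - 57 = 1024 - 105 ≡ 48; y = λ·(48 - 48) - 56 ≡ 11. → (48, 11)
6P: (48, 11) + (57, 9). λ = (9 - 11)/(57 - 48) ≡ 65/9 mod 67. 9⁻¹ ≡ 15 (mod 67), so λ ≡ 37.
  x = λ² - 48 - 57 = 1369 - 105 ≡ 58; y = λ·(48 - 58) - 11 ≡ 21. → (58, 21)
7P: (58, 21) + (57, 9). λ = (9 - 21)/(57 - 58) ≡ 55/66 mod 67. 66⁻¹ ≡ 66 (mod 67), so λ ≡ 12.
  x = λ² - 58 - 57 = 144 - 115 ≡ 29; y = λ·(58 - 29) - 21 ≡ 59. → (29, 59)
8P: (29, 59) + (57, 9). λ = (9 - 59)/(57 - 29) ≡ 17/28 mod 67. 28⁻¹ ≡ 12 (mod 67), so λ ≡ 3.
  x = λ² - 29 - 57 = 9 - 86 ≡ 57; y = λ·(29 - 57) - 59 ≡ 58. → (57, 58)
9P: (57, 58) + (57, 9): same x and y₁ ≡ -y₂, so the sum is O.
9P = O, so the order is 9.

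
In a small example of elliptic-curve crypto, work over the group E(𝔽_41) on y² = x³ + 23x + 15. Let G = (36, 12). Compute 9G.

(9, 34)

Repeated addition: build up to 9G.
2G: tangent at (36, 12): λ = (3·36² + 23)/(2·12) ≡ 16/24. 24⁻¹ ≡ 12 (mod 41), so λ ≡ 16·12 ≡ 28.
  x = λ² - 36 - 36 = 784 - 72 ≡ 15; y = λ·(36 - 15) - 12 ≡ 2. → (15, 2)
3G: (15, 2) + (36, 12). λ = (12 - 2)/(36 - 15) ≡ 10/21 mod 41. 21⁻¹ ≡ 2 (mod 41), so λ ≡ 20.
  x = λ² - 15 - 36 = 400 - 51 ≡ 21; y = λ·(15 - 21) - 2 ≡ 1. → (21, 1)
4G: (21, 1) + (36, 12). λ = (12 - 1)/(36 - 21) ≡ 11/15 mod 41. 15⁻¹ ≡ 11 (mod 41), so λ ≡ 39.
  x = λ² - 21 - 36 = 1521 - 57 ≡ 29; y = λ·(21 - 29) - 1 ≡ 15. → (29, 15)
5G: (29, 15) + (36, 12). λ = (12 - 15)/(36 - 29) ≡ 38/7 mod 41. 7⁻¹ ≡ 6 (mod 41) since 7·6 = 42 ≡ 1, so λ ≡ 23.
  x = λ² - 29 - 36 = 529 - 65 ≡ 13; y = λ·(29 - 13) - 15 ≡ 25. → (13, 25)
6G: (13, 25) + (36, 12). λ = (12 - 25)/(36 - 13) ≡ 28/23 mod 41. 23⁻¹ ≡ 25 (mod 41), so λ ≡ 3.
  x = λ² - 13 - 36 = 9 - 49 ≡ 1; y = λ·(13 - 1) - 25 ≡ 11. → (1, 11)
7G: (1, 11) + (36, 12). λ = (12 - 11)/(36 - 1) ≡ 1/35 mod 41. 35⁻¹ ≡ 34 (mod 41) since 35·34 = 1190 ≡ 1, so λ ≡ 34.
  x = λ² - 1 - 36 = 1156 - 37 ≡ 12; y = λ·(1 - 12) - 11 ≡ 25. → (12, 25)
8G: (12, 25) + (36, 12). λ = (12 - 25)/(36 - 12) ≡ 28/24 mod 41. 24⁻¹ ≡ 12 (mod 41), so λ ≡ 8.
  x = λ² - 12 - 36 = 64 - 48 ≡ 16; y = λ·(12 - 16) - 25 ≡ 25. → (16, 25)
9G: (16, 25) + (36, 12). λ = (12 - 25)/(36 - 16) ≡ 28/20 mod 41. 20⁻¹ ≡ 39 (mod 41), so λ ≡ 26.
  x = λ² - 16 - 36 = 676 - 52 ≡ 9; y = λ·(16 - 9) - 25 ≡ 34. → (9, 34)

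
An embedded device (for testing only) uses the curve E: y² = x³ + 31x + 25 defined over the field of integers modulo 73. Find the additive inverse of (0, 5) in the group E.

-(0, 5) = (0, -5 mod 73) = (0, 68).

(0, 68)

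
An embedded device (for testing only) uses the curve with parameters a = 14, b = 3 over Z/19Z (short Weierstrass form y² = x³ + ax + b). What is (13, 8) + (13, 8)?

(17, 9)

tangent at (13, 8): λ = (3·13² + 14)/(2·8) ≡ 8/16. 16⁻¹ ≡ 6 (mod 19), so λ ≡ 8·6 ≡ 10.
  x = λ² - 13 - 13 = 100 - 26 ≡ 17; y = λ·(13 - 17) - 8 ≡ 9. → (17, 9)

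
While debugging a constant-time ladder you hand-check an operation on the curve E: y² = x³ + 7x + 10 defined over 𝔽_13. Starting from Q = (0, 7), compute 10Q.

Repeated addition: build up to 10Q.
2Q: tangent at (0, 7): λ = (3·0² + 7)/(2·7) ≡ 7/1. 1⁻¹ ≡ 1 (mod 13), so λ ≡ 7·1 ≡ 7.
  x = λ² - 0 - 0 = 49 - 0 ≡ 10; y = λ·(0 - 10) - 7 ≡ 1. → (10, 1)
3Q: (10, 1) + (0, 7). λ = (7 - 1)/(0 - 10) ≡ 6/3 mod 13. 3⁻¹ ≡ 9 (mod 13) since 3·9 = 27 ≡ 1, so λ ≡ 2.
  x = λ² - 10 - 0 = 4 - 10 ≡ 7; y = λ·(10 - 7) - 1 ≡ 5. → (7, 5)
4Q: (7, 5) + (0, 7). λ = (7 - 5)/(0 - 7) ≡ 2/6 mod 13. 6⁻¹ ≡ 11 (mod 13), so λ ≡ 9.
  x = λ² - 7 - 0 = 81 - 7 ≡ 9; y = λ·(7 - 9) - 5 ≡ 3. → (9, 3)
5Q: (9, 3) + (0, 7). λ = (7 - 3)/(0 - 9) ≡ 4/4 mod 13. 4⁻¹ ≡ 10 (mod 13) since 4·10 = 40 ≡ 1, so λ ≡ 1.
  x = λ² - 9 - 0 = 1 - 9 ≡ 5; y = λ·(9 - 5) - 3 ≡ 1. → (5, 1)
6Q: (5, 1) + (0, 7). λ = (7 - 1)/(0 - 5) ≡ 6/8 mod 13. 8⁻¹ ≡ 5 (mod 13), so λ ≡ 4.
  x = λ² - 5 - 0 = 16 - 5 ≡ 11; y = λ·(5 - 11) - 1 ≡ 1. → (11, 1)
7Q: (11, 1) + (0, 7). λ = (7 - 1)/(0 - 11) ≡ 6/2 mod 13. 2⁻¹ ≡ 7 (mod 13) since 2·7 = 14 ≡ 1, so λ ≡ 3.
  x = λ² - 11 - 0 = 9 - 11 ≡ 11; y = λ·(11 - 11) - 1 ≡ 12. → (11, 12)
8Q: (11, 12) + (0, 7). λ = (7 - 12)/(0 - 11) ≡ 8/2 mod 13. 2⁻¹ ≡ 7 (mod 13), so λ ≡ 4.
  x = λ² - 11 - 0 = 16 - 11 ≡ 5; y = λ·(11 - 5) - 12 ≡ 12. → (5, 12)
9Q: (5, 12) + (0, 7). λ = (7 - 12)/(0 - 5) ≡ 8/8 mod 13. 8⁻¹ ≡ 5 (mod 13) since 8·5 = 40 ≡ 1, so λ ≡ 1.
  x = λ² - 5 - 0 = 1 - 5 ≡ 9; y = λ·(5 - 9) - 12 ≡ 10. → (9, 10)
10Q: (9, 10) + (0, 7). λ = (7 - 10)/(0 - 9) ≡ 10/4 mod 13. 4⁻¹ ≡ 10 (mod 13), so λ ≡ 9.
  x = λ² - 9 - 0 = 81 - 9 ≡ 7; y = λ·(9 - 7) - 10 ≡ 8. → (7, 8)

(7, 8)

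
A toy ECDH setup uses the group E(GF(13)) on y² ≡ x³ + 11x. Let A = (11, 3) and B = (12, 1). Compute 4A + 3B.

First 4A:
Double-and-add on 4 = (100)₂. Start with A = (11, 3) for the leading 1-bit.
double: tangent at (11, 3): λ = (3·11² + 11)/(2·3) ≡ 10/6. 6⁻¹ ≡ 11 (mod 13), so λ ≡ 10·11 ≡ 6.
  x = λ² - 11 - 11 = 36 - 22 ≡ 1; y = λ·(11 - 1) - 3 ≡ 5. → (1, 5)
double: tangent at (1, 5): λ = (3·1² + 11)/(2·5) ≡ 1/10. 10⁻¹ ≡ 4 (mod 13), so λ ≡ 1·4 ≡ 4.
  x = λ² - 1 - 1 = 16 - 2 ≡ 1; y = λ·(1 - 1) - 5 ≡ 8. → (1, 8)
4A = (1, 8).
Next 3B:
Repeated addition: build up to 3B.
2B: tangent at (12, 1): λ = (3·12² + 11)/(2·1) ≡ 1/2. 2⁻¹ ≡ 7 (mod 13), so λ ≡ 1·7 ≡ 7.
  x = λ² - 12 - 12 = 49 - 24 ≡ 12; y = λ·(12 - 12) - 1 ≡ 12. → (12, 12)
3B: (12, 12) + (12, 1): same x and y₁ ≡ -y₂, so the sum is ∞.
3B = ∞.
Finally 4A + 3B:
(1, 8) + ∞ = (1, 8) (identity).

(1, 8)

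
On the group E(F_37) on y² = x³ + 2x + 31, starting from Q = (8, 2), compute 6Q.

(36, 18)

Double-and-add on 6 = (110)₂. Start with Q = (8, 2) for the leading 1-bit.
double: tangent at (8, 2): λ = (3·8² + 2)/(2·2) ≡ 9/4. 4⁻¹ ≡ 28 (mod 37) since 4·28 = 112 ≡ 1, so λ ≡ 9·28 ≡ 30.
  x = λ² - 8 - 8 = 900 - 16 ≡ 33; y = λ·(8 - 33) - 2 ≡ 25. → (33, 25)
add Q: (33, 25) + (8, 2). λ = (2 - 25)/(8 - 33) ≡ 14/12 mod 37. 12⁻¹ ≡ 34 (mod 37), so λ ≡ 32.
  x = λ² - 33 - 8 = 1024 - 41 ≡ 21; y = λ·(33 - 21) - 25 ≡ 26. → (21, 26)
double: tangent at (21, 26): λ = (3·21² + 2)/(2·26) ≡ 30/15. 15⁻¹ ≡ 5 (mod 37), so λ ≡ 30·5 ≡ 2.
  x = λ² - 21 - 21 = 4 - 42 ≡ 36; y = λ·(21 - 36) - 26 ≡ 18. → (36, 18)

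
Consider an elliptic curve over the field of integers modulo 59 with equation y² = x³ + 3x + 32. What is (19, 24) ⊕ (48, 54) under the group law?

(52, 9)

(19, 24) + (48, 54). λ = (54 - 24)/(48 - 19) ≡ 30/29 mod 59. 29⁻¹ ≡ 57 (mod 59) since 29·57 = 1653 ≡ 1, so λ ≡ 58.
  x = λ² - 19 - 48 = 3364 - 67 ≡ 52; y = λ·(19 - 52) - 24 ≡ 9. → (52, 9)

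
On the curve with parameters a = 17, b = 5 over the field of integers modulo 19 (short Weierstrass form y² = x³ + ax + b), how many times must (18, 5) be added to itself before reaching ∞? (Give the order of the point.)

2P: tangent at (18, 5): λ = (3·18² + 17)/(2·5) ≡ 1/10. 10⁻¹ ≡ 2 (mod 19), so λ ≡ 1·2 ≡ 2.
  x = λ² - 18 - 18 = 4 - 36 ≡ 6; y = λ·(18 - 6) - 5 ≡ 0. → (6, 0)
3P: (6, 0) + (18, 5). λ = (5 - 0)/(18 - 6) ≡ 5/12 mod 19. 12⁻¹ ≡ 8 (mod 19) since 12·8 = 96 ≡ 1, so λ ≡ 2.
  x = λ² - 6 - 18 = 4 - 24 ≡ 18; y = λ·(6 - 18) - 0 ≡ 14. → (18, 14)
4P: (18, 14) + (18, 5): same x and y₁ ≡ -y₂, so the sum is ∞.
4P = ∞, so the order is 4.

4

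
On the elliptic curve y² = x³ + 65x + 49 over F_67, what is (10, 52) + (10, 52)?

(48, 53)

tangent at (10, 52): λ = (3·10² + 65)/(2·52) ≡ 30/37. 37⁻¹ ≡ 29 (mod 67) since 37·29 = 1073 ≡ 1, so λ ≡ 30·29 ≡ 66.
  x = λ² - 10 - 10 = 4356 - 20 ≡ 48; y = λ·(10 - 48) - 52 ≡ 53. → (48, 53)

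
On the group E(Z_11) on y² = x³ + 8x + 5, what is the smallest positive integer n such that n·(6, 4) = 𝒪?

2P: tangent at (6, 4): λ = (3·6² + 8)/(2·4) ≡ 6/8. 8⁻¹ ≡ 7 (mod 11), so λ ≡ 6·7 ≡ 9.
  x = λ² - 6 - 6 = 81 - 12 ≡ 3; y = λ·(6 - 3) - 4 ≡ 1. → (3, 1)
3P: (3, 1) + (6, 4). λ = (4 - 1)/(6 - 3) ≡ 3/3 mod 11. 3⁻¹ ≡ 4 (mod 11) since 3·4 = 12 ≡ 1, so λ ≡ 1.
  x = λ² - 3 - 6 = 1 - 9 ≡ 3; y = λ·(3 - 3) - 1 ≡ 10. → (3, 10)
4P: (3, 10) + (6, 4). λ = (4 - 10)/(6 - 3) ≡ 5/3 mod 11. 3⁻¹ ≡ 4 (mod 11) since 3·4 = 12 ≡ 1, so λ ≡ 9.
  x = λ² - 3 - 6 = 81 - 9 ≡ 6; y = λ·(3 - 6) - 10 ≡ 7. → (6, 7)
5P: (6, 7) + (6, 4): same x and y₁ ≡ -y₂, so the sum is 𝒪.
5P = 𝒪, so the order is 5.

5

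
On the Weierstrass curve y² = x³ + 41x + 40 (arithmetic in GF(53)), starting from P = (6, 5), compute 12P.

(42, 31)

Double-and-add on 12 = (1100)₂. Start with P = (6, 5) for the leading 1-bit.
double: tangent at (6, 5): λ = (3·6² + 41)/(2·5) ≡ 43/10. 10⁻¹ ≡ 16 (mod 53), so λ ≡ 43·16 ≡ 52.
  x = λ² - 6 - 6 = 2704 - 12 ≡ 42; y = λ·(6 - 42) - 5 ≡ 31. → (42, 31)
add P: (42, 31) + (6, 5). λ = (5 - 31)/(6 - 42) ≡ 27/17 mod 53. 17⁻¹ ≡ 25 (mod 53), so λ ≡ 39.
  x = λ² - 42 - 6 = 1521 - 48 ≡ 42; y = λ·(42 - 42) - 31 ≡ 22. → (42, 22)
double: tangent at (42, 22): λ = (3·42² + 41)/(2·22) ≡ 33/44. 44⁻¹ ≡ 47 (mod 53) since 44·47 = 2068 ≡ 1, so λ ≡ 33·47 ≡ 14.
  x = λ² - 42 - 42 = 196 - 84 ≡ 6; y = λ·(42 - 6) - 22 ≡ 5. → (6, 5)
double: tangent at (6, 5): λ = (3·6² + 41)/(2·5) ≡ 43/10. 10⁻¹ ≡ 16 (mod 53), so λ ≡ 43·16 ≡ 52.
  x = λ² - 6 - 6 = 2704 - 12 ≡ 42; y = λ·(6 - 42) - 5 ≡ 31. → (42, 31)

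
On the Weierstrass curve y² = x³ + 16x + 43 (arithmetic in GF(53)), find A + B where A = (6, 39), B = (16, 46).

(14, 19)

(6, 39) + (16, 46). λ = (46 - 39)/(16 - 6) ≡ 7/10 mod 53. 10⁻¹ ≡ 16 (mod 53) since 10·16 = 160 ≡ 1, so λ ≡ 6.
  x = λ² - 6 - 16 = 36 - 22 ≡ 14; y = λ·(6 - 14) - 39 ≡ 19. → (14, 19)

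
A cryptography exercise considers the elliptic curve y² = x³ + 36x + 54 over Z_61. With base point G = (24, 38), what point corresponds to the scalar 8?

Double-and-add on 8 = (1000)₂. Start with G = (24, 38) for the leading 1-bit.
double: tangent at (24, 38): λ = (3·24² + 36)/(2·38) ≡ 56/15. 15⁻¹ ≡ 57 (mod 61), so λ ≡ 56·57 ≡ 20.
  x = λ² - 24 - 24 = 400 - 48 ≡ 47; y = λ·(24 - 47) - 38 ≡ 51. → (47, 51)
double: tangent at (47, 51): λ = (3·47² + 36)/(2·51) ≡ 14/41. 41⁻¹ ≡ 3 (mod 61), so λ ≡ 14·3 ≡ 42.
  x = λ² - 47 - 47 = 1764 - 94 ≡ 23; y = λ·(47 - 23) - 51 ≡ 42. → (23, 42)
double: tangent at (23, 42): λ = (3·23² + 36)/(2·42) ≡ 37/23. 23⁻¹ ≡ 8 (mod 61), so λ ≡ 37·8 ≡ 52.
  x = λ² - 23 - 23 = 2704 - 46 ≡ 35; y = λ·(23 - 35) - 42 ≡ 5. → (35, 5)

(35, 5)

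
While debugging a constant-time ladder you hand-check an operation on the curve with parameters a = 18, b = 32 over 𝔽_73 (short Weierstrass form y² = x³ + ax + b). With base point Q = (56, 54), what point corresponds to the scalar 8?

(71, 34)

Repeated addition: build up to 8Q.
2Q: tangent at (56, 54): λ = (3·56² + 18)/(2·54) ≡ 9/35. 35⁻¹ ≡ 48 (mod 73), so λ ≡ 9·48 ≡ 67.
  x = λ² - 56 - 56 = 4489 - 112 ≡ 70; y = λ·(56 - 70) - 54 ≡ 30. → (70, 30)
3Q: (70, 30) + (56, 54). λ = (54 - 30)/(56 - 70) ≡ 24/59 mod 73. 59⁻¹ ≡ 26 (mod 73) since 59·26 = 1534 ≡ 1, so λ ≡ 40.
  x = λ² - 70 - 56 = 1600 - 126 ≡ 14; y = λ·(70 - 14) - 30 ≡ 20. → (14, 20)
4Q: (14, 20) + (56, 54). λ = (54 - 20)/(56 - 14) ≡ 34/42 mod 73. 42⁻¹ ≡ 40 (mod 73) since 42·40 = 1680 ≡ 1, so λ ≡ 46.
  x = λ² - 14 - 56 = 2116 - 70 ≡ 2; y = λ·(14 - 2) - 20 ≡ 21. → (2, 21)
5Q: (2, 21) + (56, 54). λ = (54 - 21)/(56 - 2) ≡ 33/54 mod 73. 54⁻¹ ≡ 23 (mod 73) since 54·23 = 1242 ≡ 1, so λ ≡ 29.
  x = λ² - 2 - 56 = 841 - 58 ≡ 53; y = λ·(2 - 53) - 21 ≡ 33. → (53, 33)
6Q: (53, 33) + (56, 54). λ = (54 - 33)/(56 - 53) ≡ 21/3 mod 73. 3⁻¹ ≡ 49 (mod 73) since 3·49 = 147 ≡ 1, so λ ≡ 7.
  x = λ² - 53 - 56 = 49 - 109 ≡ 13; y = λ·(53 - 13) - 33 ≡ 28. → (13, 28)
7Q: (13, 28) + (56, 54). λ = (54 - 28)/(56 - 13) ≡ 26/43 mod 73. 43⁻¹ ≡ 17 (mod 73), so λ ≡ 4.
  x = λ² - 13 - 56 = 16 - 69 ≡ 20; y = λ·(13 - 20) - 28 ≡ 17. → (20, 17)
8Q: (20, 17) + (56, 54). λ = (54 - 17)/(56 - 20) ≡ 37/36 mod 73. 36⁻¹ ≡ 71 (mod 73), so λ ≡ 72.
  x = λ² - 20 - 56 = 5184 - 76 ≡ 71; y = λ·(20 - 71) - 17 ≡ 34. → (71, 34)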